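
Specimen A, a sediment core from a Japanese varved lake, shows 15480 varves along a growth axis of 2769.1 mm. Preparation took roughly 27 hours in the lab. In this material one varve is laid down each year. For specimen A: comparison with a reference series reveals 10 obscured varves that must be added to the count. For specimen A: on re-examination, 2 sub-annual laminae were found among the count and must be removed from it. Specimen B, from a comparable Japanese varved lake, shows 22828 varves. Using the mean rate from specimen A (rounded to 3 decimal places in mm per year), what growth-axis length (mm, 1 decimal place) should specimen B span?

Specimen A: true varve count = 15480 − 2 + 10 = 15488.
A: 2769.1 mm over 15488 years gives 2769.1 / 15488 ≈ 0.179 mm per year.
B's length ≈ 0.179 × 22828 = 4086.2 mm.

4086.2 mm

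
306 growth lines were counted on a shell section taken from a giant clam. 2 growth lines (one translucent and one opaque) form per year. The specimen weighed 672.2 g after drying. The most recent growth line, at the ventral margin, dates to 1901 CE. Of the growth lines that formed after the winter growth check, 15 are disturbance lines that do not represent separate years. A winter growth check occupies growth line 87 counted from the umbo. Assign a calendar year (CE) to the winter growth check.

1799 CE

The winter growth check sits at growth line 87 from the umbo, so 306 − 87 = 219 growth lines formed after it.
219 − 15 false = 204 true growth lines after the winter growth check.
204 growth lines at 2 per year is 204 / 2 = 102 years.
The growth line at the ventral margin is 1901 CE, so the winter growth check dates to 1901 − 102 = 1799 CE.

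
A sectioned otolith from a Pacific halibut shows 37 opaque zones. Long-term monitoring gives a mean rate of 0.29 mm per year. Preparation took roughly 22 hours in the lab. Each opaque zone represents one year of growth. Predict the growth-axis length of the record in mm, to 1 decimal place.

10.7 mm

37 years of growth are recorded.
37 years at 0.29 mm/year gives 0.29 × 37 = 10.7 mm.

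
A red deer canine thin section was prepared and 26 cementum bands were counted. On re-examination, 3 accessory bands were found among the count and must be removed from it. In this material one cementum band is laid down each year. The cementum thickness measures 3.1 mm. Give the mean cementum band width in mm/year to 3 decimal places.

0.135 mm/year

Adjusted count: 26 − 3 = 23 cementum bands.
3.1 mm over 23 years gives 3.1 / 23 ≈ 0.135 mm/year.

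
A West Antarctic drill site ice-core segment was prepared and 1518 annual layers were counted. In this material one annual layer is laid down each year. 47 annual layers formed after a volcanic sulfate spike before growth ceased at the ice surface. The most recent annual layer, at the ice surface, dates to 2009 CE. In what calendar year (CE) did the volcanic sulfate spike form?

47 annual layers post-date the volcanic sulfate spike.
The annual layer at the ice surface is 2009 CE, so the volcanic sulfate spike dates to 2009 − 47 = 1962 CE.

1962 CE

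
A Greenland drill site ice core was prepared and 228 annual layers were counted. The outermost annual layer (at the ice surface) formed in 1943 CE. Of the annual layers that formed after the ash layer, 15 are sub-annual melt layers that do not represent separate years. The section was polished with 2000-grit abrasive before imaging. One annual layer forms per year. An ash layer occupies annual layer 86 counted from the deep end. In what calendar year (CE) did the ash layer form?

1816 CE

228 − 86 = 142 annual layers lie beyond the ash layer toward the ice surface.
142 − 15 false = 127 true annual layers after the ash layer.
The annual layer at the ice surface is 1943 CE, so the ash layer dates to 1943 − 127 = 1816 CE.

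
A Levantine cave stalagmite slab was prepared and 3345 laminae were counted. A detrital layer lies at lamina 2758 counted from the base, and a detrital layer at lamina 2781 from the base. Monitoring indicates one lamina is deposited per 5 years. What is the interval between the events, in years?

115 years

The two markers are separated by 2781 − 2758 = 23 laminae.
23 laminae at 5 years each span 23 × 5 = 115 years.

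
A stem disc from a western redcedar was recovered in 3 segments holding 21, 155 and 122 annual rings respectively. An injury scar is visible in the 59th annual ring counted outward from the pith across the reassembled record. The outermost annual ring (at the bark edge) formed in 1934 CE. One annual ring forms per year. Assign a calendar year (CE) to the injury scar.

Total annual rings = 21 + 155 + 122 = 298.
The injury scar sits at annual ring 59 from the pith, so 298 − 59 = 239 annual rings formed after it.
The annual ring at the bark edge is 1934 CE, so the injury scar dates to 1934 − 239 = 1695 CE.

1695 CE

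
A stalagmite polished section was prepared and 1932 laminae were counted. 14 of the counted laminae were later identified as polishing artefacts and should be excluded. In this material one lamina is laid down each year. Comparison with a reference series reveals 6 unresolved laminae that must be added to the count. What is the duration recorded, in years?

1924 years

After corrections the count is 1932 − 14 + 6 = 1924 laminae.
One lamina per year makes the duration 1924 years.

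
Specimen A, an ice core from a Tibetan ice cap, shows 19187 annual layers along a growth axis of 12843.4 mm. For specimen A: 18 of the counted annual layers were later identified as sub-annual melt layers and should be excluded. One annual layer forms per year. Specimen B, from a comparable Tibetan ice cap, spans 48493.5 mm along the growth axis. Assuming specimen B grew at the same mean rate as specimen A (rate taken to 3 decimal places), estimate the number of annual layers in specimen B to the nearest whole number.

Specimen A: adjusted count: 19187 − 18 = 19169 annual layers.
A: Mean rate = 12843.4 mm / 19169 years ≈ 0.670 mm per year.
For B, 48493.5 / 0.670 = 72378.36 years ≈ 72378 annual layers.

72378 annual layers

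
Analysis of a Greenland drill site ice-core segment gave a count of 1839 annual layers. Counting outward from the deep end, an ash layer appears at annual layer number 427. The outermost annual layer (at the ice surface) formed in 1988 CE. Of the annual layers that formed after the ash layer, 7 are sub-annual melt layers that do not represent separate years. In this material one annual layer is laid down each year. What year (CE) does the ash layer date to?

1839 − 427 = 1412 annual layers lie beyond the ash layer toward the ice surface.
1412 − 7 false = 1405 true annual layers after the ash layer.
The annual layer at the ice surface is 1988 CE, so the ash layer dates to 1988 − 1405 = 583 CE.

583 CE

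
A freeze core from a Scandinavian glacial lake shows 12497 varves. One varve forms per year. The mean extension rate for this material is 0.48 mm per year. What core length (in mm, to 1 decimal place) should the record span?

The record spans 12497 years at 0.48 mm per year.
Length ≈ 0.48 × 12497 = 5998.6 mm.

5998.6 mm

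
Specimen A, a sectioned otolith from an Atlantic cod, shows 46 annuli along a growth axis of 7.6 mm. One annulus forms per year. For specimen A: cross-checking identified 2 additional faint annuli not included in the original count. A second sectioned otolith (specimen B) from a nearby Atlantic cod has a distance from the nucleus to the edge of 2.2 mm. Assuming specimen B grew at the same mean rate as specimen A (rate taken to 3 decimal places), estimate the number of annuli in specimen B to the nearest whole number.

Specimen A: true annulus count = 46 + 2 = 48.
A: Mean rate = 7.6 mm / 48 years ≈ 0.158 mm per year.
B spans 2.2 / 0.158 = 13.92 years ≈ 14 annuli.

14 annuli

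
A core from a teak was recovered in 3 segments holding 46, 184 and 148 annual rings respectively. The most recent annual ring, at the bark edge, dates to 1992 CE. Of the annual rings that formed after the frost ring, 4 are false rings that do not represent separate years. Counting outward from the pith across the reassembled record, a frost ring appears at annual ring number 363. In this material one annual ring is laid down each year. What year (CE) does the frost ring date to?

Total annual rings = 46 + 184 + 148 = 378.
378 − 363 = 15 annual rings lie beyond the frost ring toward the bark edge.
Removing the 4 false annual rings leaves 15 − 4 = 11 true annual rings beyond the frost ring.
Counting back 11 years from 1992 CE places the frost ring in 1992 − 11 = 1981 CE.

1981 CE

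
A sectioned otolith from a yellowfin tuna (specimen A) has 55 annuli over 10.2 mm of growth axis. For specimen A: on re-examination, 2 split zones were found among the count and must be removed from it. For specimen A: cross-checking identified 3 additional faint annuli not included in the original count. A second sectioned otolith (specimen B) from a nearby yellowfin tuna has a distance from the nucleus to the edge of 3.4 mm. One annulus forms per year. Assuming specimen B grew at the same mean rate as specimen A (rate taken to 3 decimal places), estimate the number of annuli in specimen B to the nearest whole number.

Specimen A: after corrections the count is 55 − 2 + 3 = 56 annuli.
A: Mean rate = 10.2 mm / 56 years ≈ 0.182 mm per year.
For B, 3.4 / 0.182 = 18.68 years ≈ 19 annuli.

19 annuli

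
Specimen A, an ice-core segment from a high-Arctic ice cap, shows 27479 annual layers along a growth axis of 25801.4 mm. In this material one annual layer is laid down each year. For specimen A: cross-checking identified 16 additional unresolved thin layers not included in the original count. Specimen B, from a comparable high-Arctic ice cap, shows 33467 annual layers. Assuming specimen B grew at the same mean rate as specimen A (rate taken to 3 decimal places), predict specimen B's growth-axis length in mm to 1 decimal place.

Specimen A: after corrections the count is 27479 + 16 = 27495 annual layers.
A: Extension rate ≈ 25801.4 / 27495 = 0.938 mm per year.
For B, 0.938 mm/year × 33467 years = 31392.0 mm.

31392.0 mm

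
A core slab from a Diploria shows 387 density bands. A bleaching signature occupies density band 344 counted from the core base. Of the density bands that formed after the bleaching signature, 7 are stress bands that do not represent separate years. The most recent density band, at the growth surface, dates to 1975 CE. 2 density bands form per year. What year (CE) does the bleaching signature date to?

1957 CE

Between density band 344 and the growth surface there are 387 − 344 = 43 density bands.
Removing the 7 false density bands leaves 43 − 7 = 36 true density bands beyond the bleaching signature.
36 density bands at 2 per year is 36 / 2 = 18 years.
Counting back 18 years from 1975 CE places the bleaching signature in 1975 − 18 = 1957 CE.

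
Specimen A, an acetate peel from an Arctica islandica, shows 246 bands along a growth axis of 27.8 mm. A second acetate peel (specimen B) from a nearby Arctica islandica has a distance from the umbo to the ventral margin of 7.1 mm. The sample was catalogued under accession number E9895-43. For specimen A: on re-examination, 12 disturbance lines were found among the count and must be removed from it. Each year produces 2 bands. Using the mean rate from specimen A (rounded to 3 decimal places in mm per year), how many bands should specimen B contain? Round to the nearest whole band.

Specimen A: after corrections the count is 246 − 12 = 234 bands.
Specimen A: with 2 bands per year, 234 / 2 = 117 years.
A: Mean rate = 27.8 mm / 117 years ≈ 0.238 mm/yr.
Specimen B: 7.1 mm / 0.238 mm per year = 29.83 years; at 2 bands per year that is 29.83 × 2 ≈ 60 bands.

60 bands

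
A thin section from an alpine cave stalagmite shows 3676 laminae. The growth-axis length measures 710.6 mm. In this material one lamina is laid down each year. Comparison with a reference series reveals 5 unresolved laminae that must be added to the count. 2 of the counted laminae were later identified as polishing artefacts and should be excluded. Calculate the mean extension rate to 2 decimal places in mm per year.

True lamina count = 3676 − 2 + 5 = 3679.
710.6 mm over 3679 years gives 710.6 / 3679 ≈ 0.19 mm per year.

0.19 mm per year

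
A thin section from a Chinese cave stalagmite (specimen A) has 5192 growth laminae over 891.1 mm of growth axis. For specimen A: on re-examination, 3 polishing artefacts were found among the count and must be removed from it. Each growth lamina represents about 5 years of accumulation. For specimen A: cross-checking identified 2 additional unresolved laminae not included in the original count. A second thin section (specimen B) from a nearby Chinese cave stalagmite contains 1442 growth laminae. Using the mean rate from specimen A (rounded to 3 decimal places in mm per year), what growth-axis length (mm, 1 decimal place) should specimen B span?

245.1 mm

Specimen A: correcting the raw count gives 5192 − 3 + 2 = 5191 true growth laminae.
Specimen A: multiplying by 5 years per growth lamina: 5191 × 5 = 25955 years.
A: 891.1 mm over 25955 years gives 891.1 / 25955 ≈ 0.034 mm per year.
Specimen B: multiplying by 5 years per growth lamina: 1442 × 5 = 7210 years. Length of B = 0.034 × 7210 = 245.1 mm.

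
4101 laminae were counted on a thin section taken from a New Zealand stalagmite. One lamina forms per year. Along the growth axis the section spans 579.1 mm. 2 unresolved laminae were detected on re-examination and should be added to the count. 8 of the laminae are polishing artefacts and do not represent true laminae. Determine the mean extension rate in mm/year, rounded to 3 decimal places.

True lamina count = 4101 − 8 + 2 = 4095.
579.1 mm over 4095 years gives 579.1 / 4095 ≈ 0.141 mm/year.

0.141 mm/year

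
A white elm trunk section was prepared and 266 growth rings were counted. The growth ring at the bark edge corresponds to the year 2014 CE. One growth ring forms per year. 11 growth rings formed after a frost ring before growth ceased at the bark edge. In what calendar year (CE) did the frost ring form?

2003 CE

11 growth rings formed after the frost ring.
The growth ring at the bark edge is 2014 CE, so the frost ring dates to 2014 − 11 = 2003 CE.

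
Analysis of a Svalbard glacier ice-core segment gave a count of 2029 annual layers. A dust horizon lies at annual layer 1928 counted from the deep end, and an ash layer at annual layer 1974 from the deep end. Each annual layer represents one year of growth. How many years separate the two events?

1974 − 1928 = 46 annual layers lie between the two events.
That is 46 years at one annual layer per year.

46 years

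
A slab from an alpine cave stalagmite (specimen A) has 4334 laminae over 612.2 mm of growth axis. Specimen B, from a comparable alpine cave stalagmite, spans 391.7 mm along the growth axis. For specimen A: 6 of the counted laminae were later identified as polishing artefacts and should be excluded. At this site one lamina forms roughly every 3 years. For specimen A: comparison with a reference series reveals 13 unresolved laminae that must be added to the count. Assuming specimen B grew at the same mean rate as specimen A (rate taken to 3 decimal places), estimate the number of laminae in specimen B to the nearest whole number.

Specimen A: true lamina count = 4334 − 6 + 13 = 4341.
Specimen A: at 3 years per lamina, 4341 × 3 = 13023 years.
A: Mean rate = 612.2 mm / 13023 years ≈ 0.047 mm per year.
B spans 391.7 / 0.047 = 8334.04 years; at 3 years per lamina that is 8334.04 / 3 ≈ 2778 laminae.

2778 laminae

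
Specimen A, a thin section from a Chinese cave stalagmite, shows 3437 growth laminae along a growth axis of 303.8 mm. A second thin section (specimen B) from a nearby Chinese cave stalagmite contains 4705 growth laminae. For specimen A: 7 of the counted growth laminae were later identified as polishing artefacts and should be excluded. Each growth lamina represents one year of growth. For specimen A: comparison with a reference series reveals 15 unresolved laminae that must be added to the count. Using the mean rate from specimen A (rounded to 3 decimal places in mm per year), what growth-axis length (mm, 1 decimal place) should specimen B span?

414.0 mm

Specimen A: after corrections the count is 3437 − 7 + 15 = 3445 growth laminae.
A: Mean rate = 303.8 mm / 3445 years ≈ 0.088 mm per year.
For B, 0.088 mm/year × 4705 years = 414.0 mm.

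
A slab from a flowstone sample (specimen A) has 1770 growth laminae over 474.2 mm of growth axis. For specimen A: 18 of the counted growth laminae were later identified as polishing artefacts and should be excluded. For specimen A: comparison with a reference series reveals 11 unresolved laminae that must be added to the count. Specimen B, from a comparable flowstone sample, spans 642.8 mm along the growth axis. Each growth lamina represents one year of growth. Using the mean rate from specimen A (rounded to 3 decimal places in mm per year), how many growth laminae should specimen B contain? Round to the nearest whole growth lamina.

Specimen A: true growth lamina count = 1770 − 18 + 11 = 1763.
A: Mean rate = 474.2 mm / 1763 years ≈ 0.269 mm per year.
For B, 642.8 / 0.269 = 2389.59 years ≈ 2390 growth laminae.

2390 growth laminae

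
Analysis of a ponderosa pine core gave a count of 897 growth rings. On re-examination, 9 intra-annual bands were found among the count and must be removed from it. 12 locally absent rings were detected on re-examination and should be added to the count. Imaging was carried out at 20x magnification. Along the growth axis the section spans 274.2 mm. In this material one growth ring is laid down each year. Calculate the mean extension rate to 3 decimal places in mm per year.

0.305 mm per year

True growth ring count = 897 − 9 + 12 = 900.
Mean rate = 274.2 mm / 900 years ≈ 0.305 mm per year.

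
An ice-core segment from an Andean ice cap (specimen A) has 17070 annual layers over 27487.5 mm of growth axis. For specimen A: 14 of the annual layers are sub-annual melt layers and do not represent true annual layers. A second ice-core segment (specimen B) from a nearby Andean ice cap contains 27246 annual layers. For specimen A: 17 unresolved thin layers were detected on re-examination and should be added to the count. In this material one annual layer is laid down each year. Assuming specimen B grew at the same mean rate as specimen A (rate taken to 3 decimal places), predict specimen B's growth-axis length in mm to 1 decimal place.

Specimen A: correcting the raw count gives 17070 − 14 + 17 = 17073 true annual layers.
A: Mean rate = 27487.5 mm / 17073 years ≈ 1.610 mm/yr.
B's length ≈ 1.610 × 27246 = 43866.1 mm.

43866.1 mm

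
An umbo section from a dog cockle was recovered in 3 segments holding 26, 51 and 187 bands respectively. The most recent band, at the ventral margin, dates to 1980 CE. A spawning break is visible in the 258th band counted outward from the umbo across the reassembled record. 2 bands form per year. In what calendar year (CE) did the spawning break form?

Total bands = 26 + 51 + 187 = 264.
264 − 258 = 6 bands lie beyond the spawning break toward the ventral margin.
6 bands at 2 per year is 6 / 2 = 3 years.
The band at the ventral margin is 1980 CE, so the spawning break dates to 1980 − 3 = 1977 CE.

1977 CE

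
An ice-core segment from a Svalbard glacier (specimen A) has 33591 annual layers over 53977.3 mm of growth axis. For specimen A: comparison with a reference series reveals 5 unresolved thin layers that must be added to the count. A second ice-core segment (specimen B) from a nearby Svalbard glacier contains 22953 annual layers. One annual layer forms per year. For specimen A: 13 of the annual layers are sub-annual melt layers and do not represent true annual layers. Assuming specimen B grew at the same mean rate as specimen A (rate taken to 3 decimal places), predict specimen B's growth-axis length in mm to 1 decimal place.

Specimen A: true annual layer count = 33591 − 13 + 5 = 33583.
A: Mean rate = 53977.3 mm / 33583 years ≈ 1.607 mm/year.
B's length ≈ 1.607 × 22953 = 36885.5 mm.

36885.5 mm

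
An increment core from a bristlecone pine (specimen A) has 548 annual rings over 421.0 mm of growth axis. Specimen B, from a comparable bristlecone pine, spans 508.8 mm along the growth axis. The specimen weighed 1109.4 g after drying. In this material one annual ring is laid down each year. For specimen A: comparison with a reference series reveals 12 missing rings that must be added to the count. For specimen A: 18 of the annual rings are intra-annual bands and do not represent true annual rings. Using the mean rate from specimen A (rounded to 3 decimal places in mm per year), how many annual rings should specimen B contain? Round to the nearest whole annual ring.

Specimen A: true annual ring count = 548 − 18 + 12 = 542.
A: 421.0 mm over 542 years gives 421.0 / 542 ≈ 0.777 mm per year.
B spans 508.8 / 0.777 = 654.83 years ≈ 655 annual rings.

655 annual rings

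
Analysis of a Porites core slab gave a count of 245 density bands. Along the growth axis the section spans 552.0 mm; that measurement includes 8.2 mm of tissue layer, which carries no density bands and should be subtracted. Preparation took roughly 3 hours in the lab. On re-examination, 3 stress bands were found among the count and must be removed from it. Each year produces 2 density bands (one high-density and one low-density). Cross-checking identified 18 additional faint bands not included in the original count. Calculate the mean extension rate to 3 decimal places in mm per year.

After corrections the count is 245 − 3 + 18 = 260 density bands.
With 2 density bands per year, 260 / 2 = 130 years.
The growth record spans 552.0 − 8.2 = 543.8 mm.
Extension rate ≈ 543.8 / 130 = 4.183 mm per year.

4.183 mm per year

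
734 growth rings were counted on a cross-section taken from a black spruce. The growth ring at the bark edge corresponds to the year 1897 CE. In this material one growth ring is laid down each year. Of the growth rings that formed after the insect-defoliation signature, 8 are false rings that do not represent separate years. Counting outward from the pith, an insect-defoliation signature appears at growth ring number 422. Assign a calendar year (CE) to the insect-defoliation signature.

1593 CE

734 − 422 = 312 growth rings lie beyond the insect-defoliation signature toward the bark edge.
Excluding 8 false growth rings: 312 − 8 = 304.
The growth ring at the bark edge is 1897 CE, so the insect-defoliation signature dates to 1897 − 304 = 1593 CE.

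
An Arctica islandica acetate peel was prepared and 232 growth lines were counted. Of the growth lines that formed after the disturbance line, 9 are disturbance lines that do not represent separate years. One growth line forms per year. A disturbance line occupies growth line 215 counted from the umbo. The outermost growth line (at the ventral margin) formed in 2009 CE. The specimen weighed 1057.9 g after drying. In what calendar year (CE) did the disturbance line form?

Between growth line 215 and the ventral margin there are 232 − 215 = 17 growth lines.
Removing the 9 false growth lines leaves 17 − 9 = 8 true growth lines beyond the disturbance line.
Counting back 8 years from 2009 CE places the disturbance line in 2009 − 8 = 2001 CE.

2001 CE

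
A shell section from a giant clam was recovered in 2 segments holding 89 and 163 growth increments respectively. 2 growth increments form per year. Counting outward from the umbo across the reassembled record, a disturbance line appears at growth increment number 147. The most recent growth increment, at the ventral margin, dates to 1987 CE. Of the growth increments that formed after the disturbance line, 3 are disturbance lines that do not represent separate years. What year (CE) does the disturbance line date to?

1936 CE

Total growth increments = 89 + 163 = 252.
The disturbance line sits at growth increment 147 from the umbo, so 252 − 147 = 105 growth increments formed after it.
Excluding 3 false growth increments: 105 − 3 = 102.
With 2 growth increments per year, 102 / 2 = 51 years.
1987 − 51 = 1936 CE.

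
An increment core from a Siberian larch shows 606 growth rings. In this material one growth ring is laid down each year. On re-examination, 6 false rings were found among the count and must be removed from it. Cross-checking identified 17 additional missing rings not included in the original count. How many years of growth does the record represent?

617 years

Adjusted count: 606 − 6 + 17 = 617 growth rings.
At one growth ring per year, that is 617 years.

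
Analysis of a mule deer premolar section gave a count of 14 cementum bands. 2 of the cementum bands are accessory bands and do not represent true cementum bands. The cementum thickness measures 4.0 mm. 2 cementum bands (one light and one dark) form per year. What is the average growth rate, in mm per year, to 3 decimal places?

0.667 mm per year

After corrections the count is 14 − 2 = 12 cementum bands.
With 2 cementum bands per year, 12 / 2 = 6 years.
4.0 mm over 6 years gives 4.0 / 6 ≈ 0.667 mm per year.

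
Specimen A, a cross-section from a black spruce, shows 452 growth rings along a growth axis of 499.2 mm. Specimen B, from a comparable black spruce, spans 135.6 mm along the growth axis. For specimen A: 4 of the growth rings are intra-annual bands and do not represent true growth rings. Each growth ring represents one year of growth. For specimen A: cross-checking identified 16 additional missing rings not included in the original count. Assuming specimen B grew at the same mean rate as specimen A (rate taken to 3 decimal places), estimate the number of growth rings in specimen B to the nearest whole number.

126 growth rings

Specimen A: correcting the raw count gives 452 − 4 + 16 = 464 true growth rings.
A: Extension rate ≈ 499.2 / 464 = 1.076 mm/yr.
B spans 135.6 / 1.076 = 126.02 years ≈ 126 growth rings.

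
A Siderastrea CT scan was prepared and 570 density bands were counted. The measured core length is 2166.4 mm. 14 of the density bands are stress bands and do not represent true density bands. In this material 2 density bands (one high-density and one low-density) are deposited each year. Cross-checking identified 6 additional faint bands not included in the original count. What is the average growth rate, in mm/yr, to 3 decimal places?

7.710 mm/yr

Adjusted count: 570 − 14 + 6 = 562 density bands.
Dividing by 2 density bands per year: 562 / 2 = 281 years.
Extension rate ≈ 2166.4 / 281 = 7.710 mm/yr.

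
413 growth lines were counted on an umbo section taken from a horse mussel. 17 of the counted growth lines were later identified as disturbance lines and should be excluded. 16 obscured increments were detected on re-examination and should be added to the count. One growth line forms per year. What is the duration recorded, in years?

412 yr

After corrections the count is 413 − 17 + 16 = 412 growth lines.
With a one-to-one growth line periodicity this is 412 years.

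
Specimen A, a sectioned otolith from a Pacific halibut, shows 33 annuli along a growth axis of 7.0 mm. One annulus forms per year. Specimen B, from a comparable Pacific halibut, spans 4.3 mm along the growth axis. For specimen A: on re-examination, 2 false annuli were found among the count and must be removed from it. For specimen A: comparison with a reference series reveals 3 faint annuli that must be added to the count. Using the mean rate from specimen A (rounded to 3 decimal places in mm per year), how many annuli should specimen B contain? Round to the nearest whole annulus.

21 annuli

Specimen A: adjusted count: 33 − 2 + 3 = 34 annuli.
A: Mean rate = 7.0 mm / 34 years ≈ 0.206 mm per year.
For B, 4.3 / 0.206 = 20.87 years ≈ 21 annuli.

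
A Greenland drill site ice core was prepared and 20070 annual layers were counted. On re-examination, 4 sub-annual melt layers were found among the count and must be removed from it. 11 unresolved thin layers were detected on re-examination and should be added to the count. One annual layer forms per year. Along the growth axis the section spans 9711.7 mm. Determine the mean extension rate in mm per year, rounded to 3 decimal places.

0.484 mm per year

True annual layer count = 20070 − 4 + 11 = 20077.
9711.7 mm over 20077 years gives 9711.7 / 20077 ≈ 0.484 mm per year.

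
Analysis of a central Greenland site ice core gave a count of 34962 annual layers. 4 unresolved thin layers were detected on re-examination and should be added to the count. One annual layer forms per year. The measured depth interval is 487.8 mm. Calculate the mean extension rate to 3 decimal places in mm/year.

0.014 mm/year

Correcting the raw count gives 34962 + 4 = 34966 true annual layers.
Mean rate = 487.8 mm / 34966 years ≈ 0.014 mm/year.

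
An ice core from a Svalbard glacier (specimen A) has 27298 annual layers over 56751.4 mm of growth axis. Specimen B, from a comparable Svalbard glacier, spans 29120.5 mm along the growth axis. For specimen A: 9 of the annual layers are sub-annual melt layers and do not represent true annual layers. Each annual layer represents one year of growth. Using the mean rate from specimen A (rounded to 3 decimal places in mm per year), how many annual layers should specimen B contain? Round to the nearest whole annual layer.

Specimen A: adjusted count: 27298 − 9 = 27289 annual layers.
A: Extension rate ≈ 56751.4 / 27289 = 2.080 mm/yr.
For B, 29120.5 / 2.080 = 14000.24 years ≈ 14000 annual layers.

14000 annual layers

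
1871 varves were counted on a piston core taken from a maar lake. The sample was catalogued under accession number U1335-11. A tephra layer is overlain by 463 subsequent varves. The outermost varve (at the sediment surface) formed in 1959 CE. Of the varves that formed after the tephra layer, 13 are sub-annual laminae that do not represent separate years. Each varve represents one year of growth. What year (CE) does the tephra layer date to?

463 varves formed after the tephra layer.
Removing the 13 false varves leaves 463 − 13 = 450 true varves beyond the tephra layer.
Counting back 450 years from 1959 CE places the tephra layer in 1959 − 450 = 1509 CE.

1509 CE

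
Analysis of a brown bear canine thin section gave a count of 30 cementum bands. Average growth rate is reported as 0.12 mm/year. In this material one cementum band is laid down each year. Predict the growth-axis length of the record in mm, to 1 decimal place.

The record spans 30 years at 0.12 mm per year.
Length ≈ 0.12 × 30 = 3.6 mm.

3.6 mm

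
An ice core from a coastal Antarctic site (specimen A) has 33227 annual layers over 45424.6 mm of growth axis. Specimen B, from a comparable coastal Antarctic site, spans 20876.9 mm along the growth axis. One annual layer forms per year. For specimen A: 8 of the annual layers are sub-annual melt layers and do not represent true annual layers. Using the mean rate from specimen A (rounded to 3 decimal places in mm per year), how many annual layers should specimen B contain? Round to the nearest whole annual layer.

Specimen A: true annual layer count = 33227 − 8 = 33219.
A: 45424.6 mm over 33219 years gives 45424.6 / 33219 ≈ 1.367 mm/yr.
Specimen B: 20876.9 mm / 1.367 mm per year = 15272.06 years ≈ 15272 annual layers.

15272 annual layers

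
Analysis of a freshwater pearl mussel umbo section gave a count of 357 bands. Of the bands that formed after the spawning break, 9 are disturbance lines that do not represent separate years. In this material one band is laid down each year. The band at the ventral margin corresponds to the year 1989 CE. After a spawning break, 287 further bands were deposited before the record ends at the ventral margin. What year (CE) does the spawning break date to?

1711 CE

287 bands formed after the spawning break.
Removing the 9 false bands leaves 287 − 9 = 278 true bands beyond the spawning break.
1989 − 278 = 1711 CE.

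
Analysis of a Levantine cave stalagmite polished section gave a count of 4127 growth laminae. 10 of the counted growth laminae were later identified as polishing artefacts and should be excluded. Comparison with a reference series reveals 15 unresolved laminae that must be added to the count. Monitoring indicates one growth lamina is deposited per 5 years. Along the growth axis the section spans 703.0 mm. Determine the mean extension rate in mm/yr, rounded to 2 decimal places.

0.03 mm/yr

True growth lamina count = 4127 − 10 + 15 = 4132.
4132 growth laminae at 5 years each span 4132 × 5 = 20660 years.
703.0 mm over 20660 years gives 703.0 / 20660 ≈ 0.03 mm/yr.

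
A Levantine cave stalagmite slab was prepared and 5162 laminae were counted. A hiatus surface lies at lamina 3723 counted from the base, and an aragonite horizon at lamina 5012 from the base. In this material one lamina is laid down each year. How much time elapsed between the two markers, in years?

The two markers are separated by 5012 − 3723 = 1289 laminae.
At one lamina per year, 1289 years elapsed between them.

1289 years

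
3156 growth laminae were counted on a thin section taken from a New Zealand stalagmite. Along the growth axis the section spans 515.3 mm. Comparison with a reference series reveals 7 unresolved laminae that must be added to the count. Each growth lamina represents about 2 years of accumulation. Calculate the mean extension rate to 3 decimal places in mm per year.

0.081 mm per year

Correcting the raw count gives 3156 + 7 = 3163 true growth laminae.
3163 growth laminae at 2 years each span 3163 × 2 = 6326 years.
Extension rate ≈ 515.3 / 6326 = 0.081 mm per year.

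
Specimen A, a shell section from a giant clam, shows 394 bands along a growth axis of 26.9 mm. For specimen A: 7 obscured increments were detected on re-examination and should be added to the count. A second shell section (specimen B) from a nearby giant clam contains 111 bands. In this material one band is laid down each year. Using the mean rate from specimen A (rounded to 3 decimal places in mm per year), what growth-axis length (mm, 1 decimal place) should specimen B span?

7.4 mm

Specimen A: after corrections the count is 394 + 7 = 401 bands.
A: Extension rate ≈ 26.9 / 401 = 0.067 mm/year.
Length of B = 0.067 × 111 = 7.4 mm.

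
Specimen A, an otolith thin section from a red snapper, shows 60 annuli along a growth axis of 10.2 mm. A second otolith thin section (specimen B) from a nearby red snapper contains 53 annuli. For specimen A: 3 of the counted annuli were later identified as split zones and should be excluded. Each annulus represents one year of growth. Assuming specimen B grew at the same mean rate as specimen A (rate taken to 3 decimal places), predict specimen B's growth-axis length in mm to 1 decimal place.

9.5 mm

Specimen A: adjusted count: 60 − 3 = 57 annuli.
A: Mean rate = 10.2 mm / 57 years ≈ 0.179 mm per year.
Length of B = 0.179 × 53 = 9.5 mm.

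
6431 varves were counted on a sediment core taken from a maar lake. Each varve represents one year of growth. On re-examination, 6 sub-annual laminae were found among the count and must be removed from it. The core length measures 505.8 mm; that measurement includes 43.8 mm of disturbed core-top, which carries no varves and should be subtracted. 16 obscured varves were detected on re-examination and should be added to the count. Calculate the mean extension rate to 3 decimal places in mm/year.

0.072 mm/year

After corrections the count is 6431 − 6 + 16 = 6441 varves.
The growth record spans 505.8 − 43.8 = 462.0 mm.
Mean rate = 462.0 mm / 6441 years ≈ 0.072 mm/year.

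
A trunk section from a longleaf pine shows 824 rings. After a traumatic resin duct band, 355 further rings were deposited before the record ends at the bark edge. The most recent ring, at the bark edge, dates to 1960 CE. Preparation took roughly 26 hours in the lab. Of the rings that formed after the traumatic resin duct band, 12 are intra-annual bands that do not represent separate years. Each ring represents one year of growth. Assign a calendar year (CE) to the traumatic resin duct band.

355 rings post-date the traumatic resin duct band.
Excluding 12 false rings: 355 − 12 = 343.
1960 − 343 = 1617 CE.

1617 CE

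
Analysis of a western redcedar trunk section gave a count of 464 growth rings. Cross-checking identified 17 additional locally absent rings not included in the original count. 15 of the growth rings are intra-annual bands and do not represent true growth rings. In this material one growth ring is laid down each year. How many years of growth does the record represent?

466 years

Correcting the raw count gives 464 − 15 + 17 = 466 true growth rings.
With a one-to-one growth ring periodicity this is 466 years.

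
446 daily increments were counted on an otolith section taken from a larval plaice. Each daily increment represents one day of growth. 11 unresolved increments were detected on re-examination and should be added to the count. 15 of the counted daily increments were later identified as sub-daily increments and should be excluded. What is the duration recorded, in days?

442 d

Adjusted count: 446 − 15 + 11 = 442 daily increments.
At one daily increment per day, that is 442 days.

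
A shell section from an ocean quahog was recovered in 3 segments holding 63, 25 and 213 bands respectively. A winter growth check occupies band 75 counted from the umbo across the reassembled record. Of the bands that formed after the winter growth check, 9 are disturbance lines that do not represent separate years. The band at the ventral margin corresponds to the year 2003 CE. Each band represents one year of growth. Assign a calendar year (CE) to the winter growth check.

1786 CE

Total bands = 63 + 25 + 213 = 301.
Between band 75 and the ventral margin there are 301 − 75 = 226 bands.
Excluding 9 false bands: 226 − 9 = 217.
Counting back 217 years from 2003 CE places the winter growth check in 2003 − 217 = 1786 CE.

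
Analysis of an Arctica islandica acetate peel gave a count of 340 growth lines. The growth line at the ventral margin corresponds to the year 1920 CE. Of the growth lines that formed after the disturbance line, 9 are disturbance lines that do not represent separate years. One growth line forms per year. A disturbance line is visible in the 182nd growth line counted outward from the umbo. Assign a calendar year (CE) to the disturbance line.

1771 CE

340 − 182 = 158 growth lines lie beyond the disturbance line toward the ventral margin.
Removing the 9 false growth lines leaves 158 − 9 = 149 true growth lines beyond the disturbance line.
Counting back 149 years from 1920 CE places the disturbance line in 1920 − 149 = 1771 CE.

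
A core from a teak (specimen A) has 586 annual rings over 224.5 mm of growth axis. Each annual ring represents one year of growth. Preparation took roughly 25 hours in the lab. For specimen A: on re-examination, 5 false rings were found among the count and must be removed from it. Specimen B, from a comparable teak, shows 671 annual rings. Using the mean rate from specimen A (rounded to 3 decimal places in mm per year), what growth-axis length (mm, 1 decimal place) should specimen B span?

259.0 mm

Specimen A: after corrections the count is 586 − 5 = 581 annual rings.
A: Mean rate = 224.5 mm / 581 years ≈ 0.386 mm/yr.
B's length ≈ 0.386 × 671 = 259.0 mm.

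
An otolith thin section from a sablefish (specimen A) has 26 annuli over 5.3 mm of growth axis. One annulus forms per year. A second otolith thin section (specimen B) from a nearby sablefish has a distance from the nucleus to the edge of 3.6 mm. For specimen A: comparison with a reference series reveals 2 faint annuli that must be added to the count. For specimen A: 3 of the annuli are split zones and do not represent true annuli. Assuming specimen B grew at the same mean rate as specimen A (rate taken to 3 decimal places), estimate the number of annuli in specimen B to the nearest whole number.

17 annuli

Specimen A: adjusted count: 26 − 3 + 2 = 25 annuli.
A: 5.3 mm over 25 years gives 5.3 / 25 ≈ 0.212 mm per year.
B spans 3.6 / 0.212 = 16.98 years ≈ 17 annuli.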